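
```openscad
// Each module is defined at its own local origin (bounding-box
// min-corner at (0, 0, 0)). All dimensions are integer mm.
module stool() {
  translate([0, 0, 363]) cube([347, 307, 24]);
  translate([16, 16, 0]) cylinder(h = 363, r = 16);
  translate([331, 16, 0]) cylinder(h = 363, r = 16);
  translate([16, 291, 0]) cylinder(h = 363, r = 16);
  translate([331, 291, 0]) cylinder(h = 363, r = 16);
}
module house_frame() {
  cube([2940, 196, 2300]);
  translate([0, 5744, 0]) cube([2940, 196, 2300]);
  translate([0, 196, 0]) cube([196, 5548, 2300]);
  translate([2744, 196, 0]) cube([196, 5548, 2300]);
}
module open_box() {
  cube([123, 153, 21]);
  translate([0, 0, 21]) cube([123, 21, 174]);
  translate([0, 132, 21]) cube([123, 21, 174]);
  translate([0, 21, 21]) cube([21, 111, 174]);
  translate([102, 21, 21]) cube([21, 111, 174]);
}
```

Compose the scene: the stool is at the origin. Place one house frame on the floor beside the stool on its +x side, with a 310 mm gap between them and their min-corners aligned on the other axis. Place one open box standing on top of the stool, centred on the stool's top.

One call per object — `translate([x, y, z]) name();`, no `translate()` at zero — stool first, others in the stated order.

stool();
translate([657, 0, 0]) house_frame();
translate([112, 77, 387]) open_box();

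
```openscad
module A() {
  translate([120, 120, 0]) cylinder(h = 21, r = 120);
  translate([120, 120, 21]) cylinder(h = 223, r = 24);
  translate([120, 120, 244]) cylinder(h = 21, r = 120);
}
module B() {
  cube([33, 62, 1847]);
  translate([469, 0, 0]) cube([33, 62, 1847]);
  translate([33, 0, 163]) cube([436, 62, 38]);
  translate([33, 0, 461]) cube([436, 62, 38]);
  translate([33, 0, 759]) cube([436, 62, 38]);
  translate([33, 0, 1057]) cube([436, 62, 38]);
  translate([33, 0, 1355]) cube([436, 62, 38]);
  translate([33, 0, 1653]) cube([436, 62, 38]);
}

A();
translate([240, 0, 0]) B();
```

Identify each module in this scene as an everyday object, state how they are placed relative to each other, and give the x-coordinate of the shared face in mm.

A is a spool. B is a ladder. The ladder is against the spool's +x side, with their −y faces flush. The x-coordinate of the shared face is 240 mm.

The spool's +x face and the ladder's −x face are both at x = 240 mm.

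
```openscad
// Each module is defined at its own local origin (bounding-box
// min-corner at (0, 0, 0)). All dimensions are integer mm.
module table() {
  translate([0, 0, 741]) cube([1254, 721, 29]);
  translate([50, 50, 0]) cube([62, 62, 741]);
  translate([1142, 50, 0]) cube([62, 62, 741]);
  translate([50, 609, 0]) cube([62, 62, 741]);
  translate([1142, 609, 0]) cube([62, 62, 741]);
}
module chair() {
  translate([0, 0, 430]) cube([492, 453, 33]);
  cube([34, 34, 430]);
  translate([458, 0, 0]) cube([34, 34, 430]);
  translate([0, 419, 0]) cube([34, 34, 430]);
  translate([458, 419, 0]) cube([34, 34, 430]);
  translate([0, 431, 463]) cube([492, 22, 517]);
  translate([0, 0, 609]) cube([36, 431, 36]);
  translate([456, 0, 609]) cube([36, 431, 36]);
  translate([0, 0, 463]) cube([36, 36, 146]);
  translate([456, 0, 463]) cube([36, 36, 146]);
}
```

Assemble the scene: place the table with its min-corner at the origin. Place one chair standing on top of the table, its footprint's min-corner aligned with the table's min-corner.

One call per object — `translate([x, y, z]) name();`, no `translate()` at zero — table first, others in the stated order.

table();
translate([0, 0, 770]) chair();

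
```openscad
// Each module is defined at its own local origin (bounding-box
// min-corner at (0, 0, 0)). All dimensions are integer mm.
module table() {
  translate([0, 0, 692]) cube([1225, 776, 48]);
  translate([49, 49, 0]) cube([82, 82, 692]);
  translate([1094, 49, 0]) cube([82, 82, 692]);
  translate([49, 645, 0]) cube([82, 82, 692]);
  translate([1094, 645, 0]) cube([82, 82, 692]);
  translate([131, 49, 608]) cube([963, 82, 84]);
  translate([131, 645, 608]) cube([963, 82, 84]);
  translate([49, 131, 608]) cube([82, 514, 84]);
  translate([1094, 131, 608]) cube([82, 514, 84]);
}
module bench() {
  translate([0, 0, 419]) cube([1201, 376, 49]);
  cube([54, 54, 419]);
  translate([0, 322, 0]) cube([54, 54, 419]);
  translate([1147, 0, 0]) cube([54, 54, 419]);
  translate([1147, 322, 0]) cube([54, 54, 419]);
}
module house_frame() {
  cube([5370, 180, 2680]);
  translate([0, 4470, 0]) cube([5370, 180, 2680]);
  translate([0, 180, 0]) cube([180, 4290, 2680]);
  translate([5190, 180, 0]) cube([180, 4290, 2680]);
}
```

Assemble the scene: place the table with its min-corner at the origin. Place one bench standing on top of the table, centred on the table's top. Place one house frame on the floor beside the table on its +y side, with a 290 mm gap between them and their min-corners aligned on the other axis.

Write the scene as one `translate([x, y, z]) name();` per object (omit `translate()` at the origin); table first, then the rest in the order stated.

table();
translate([12, 200, 740]) bench();
translate([0, 1066, 0]) house_frame();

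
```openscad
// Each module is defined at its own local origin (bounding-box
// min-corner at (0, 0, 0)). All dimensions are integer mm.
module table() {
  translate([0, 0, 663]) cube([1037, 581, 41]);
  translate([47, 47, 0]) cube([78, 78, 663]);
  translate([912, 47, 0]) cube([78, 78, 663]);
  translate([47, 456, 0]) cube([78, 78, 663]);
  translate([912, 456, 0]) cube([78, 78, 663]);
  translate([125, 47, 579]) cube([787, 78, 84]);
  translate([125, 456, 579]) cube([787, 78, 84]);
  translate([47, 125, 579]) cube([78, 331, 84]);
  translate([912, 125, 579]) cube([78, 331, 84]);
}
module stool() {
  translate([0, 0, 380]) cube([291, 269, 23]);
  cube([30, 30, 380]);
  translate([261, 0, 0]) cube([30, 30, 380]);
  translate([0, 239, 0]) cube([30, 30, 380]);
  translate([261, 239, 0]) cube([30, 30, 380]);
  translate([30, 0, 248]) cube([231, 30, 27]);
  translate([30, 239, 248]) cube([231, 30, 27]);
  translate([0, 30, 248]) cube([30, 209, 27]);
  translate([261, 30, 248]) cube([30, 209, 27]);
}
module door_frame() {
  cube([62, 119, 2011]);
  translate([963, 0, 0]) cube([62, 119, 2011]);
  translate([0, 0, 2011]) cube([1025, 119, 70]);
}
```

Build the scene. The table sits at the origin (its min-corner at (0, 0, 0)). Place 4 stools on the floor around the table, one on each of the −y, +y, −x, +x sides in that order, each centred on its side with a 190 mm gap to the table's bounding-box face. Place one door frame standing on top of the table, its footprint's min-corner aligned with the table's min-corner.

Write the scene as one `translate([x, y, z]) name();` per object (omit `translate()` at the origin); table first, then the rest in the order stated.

table();
translate([373, -459, 0]) stool();
translate([373, 771, 0]) stool();
translate([-481, 156, 0]) stool();
translate([1227, 156, 0]) stool();
translate([0, 0, 704]) door_frame();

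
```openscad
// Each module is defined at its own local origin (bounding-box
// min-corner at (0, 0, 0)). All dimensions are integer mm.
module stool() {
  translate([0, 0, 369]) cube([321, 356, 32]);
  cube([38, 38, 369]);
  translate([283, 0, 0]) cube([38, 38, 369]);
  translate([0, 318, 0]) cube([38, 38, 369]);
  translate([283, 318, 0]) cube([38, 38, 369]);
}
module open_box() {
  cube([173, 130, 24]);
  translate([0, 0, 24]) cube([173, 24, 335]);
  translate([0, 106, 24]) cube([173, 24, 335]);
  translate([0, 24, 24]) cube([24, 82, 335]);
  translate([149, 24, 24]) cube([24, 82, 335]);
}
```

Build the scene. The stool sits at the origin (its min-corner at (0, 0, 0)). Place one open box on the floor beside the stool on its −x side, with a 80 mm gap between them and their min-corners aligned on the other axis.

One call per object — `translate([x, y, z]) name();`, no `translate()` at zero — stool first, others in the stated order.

stool();
translate([-253, 0, 0]) open_box();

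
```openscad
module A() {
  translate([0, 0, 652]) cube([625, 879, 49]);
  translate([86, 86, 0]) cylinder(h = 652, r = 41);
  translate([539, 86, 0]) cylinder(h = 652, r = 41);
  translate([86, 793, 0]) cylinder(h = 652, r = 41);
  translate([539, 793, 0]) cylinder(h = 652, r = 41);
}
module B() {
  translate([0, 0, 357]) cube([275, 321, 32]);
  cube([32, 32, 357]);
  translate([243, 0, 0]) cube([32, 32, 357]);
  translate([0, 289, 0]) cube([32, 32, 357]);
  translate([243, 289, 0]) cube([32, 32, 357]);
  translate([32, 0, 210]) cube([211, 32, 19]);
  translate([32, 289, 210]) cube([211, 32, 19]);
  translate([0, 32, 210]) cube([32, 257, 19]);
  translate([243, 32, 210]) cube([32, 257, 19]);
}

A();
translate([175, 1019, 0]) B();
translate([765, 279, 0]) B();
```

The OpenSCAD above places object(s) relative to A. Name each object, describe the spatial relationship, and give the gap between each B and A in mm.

A is a table. B is a stool. Two stools sit around the table at the +y, +x sides. The gap between each stool and the table is 140 mm.

Each stool's nearest face is 140 mm from the table's bounding box.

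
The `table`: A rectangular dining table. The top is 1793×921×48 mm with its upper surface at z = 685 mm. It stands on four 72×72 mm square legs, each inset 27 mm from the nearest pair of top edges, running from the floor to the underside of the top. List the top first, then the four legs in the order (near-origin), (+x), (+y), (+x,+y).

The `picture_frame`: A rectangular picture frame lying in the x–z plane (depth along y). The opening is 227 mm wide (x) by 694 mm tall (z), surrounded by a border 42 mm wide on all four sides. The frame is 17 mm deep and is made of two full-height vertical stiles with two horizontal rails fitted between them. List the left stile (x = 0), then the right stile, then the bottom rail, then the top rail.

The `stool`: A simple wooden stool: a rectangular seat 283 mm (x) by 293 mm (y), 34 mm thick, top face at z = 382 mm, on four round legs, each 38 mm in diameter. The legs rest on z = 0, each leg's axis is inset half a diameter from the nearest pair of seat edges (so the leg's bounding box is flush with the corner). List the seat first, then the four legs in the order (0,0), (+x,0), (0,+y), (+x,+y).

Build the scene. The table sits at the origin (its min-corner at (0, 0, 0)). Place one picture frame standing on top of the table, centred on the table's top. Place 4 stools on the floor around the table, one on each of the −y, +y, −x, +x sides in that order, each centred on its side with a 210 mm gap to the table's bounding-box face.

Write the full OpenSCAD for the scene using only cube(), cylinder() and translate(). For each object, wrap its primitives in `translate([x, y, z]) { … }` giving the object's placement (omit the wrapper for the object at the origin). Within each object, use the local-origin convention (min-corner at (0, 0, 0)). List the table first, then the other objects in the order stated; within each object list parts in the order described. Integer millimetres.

translate([0, 0, 637]) cube([1793, 921, 48]);
translate([27, 27, 0]) cube([72, 72, 637]);
translate([1694, 27, 0]) cube([72, 72, 637]);
translate([27, 822, 0]) cube([72, 72, 637]);
translate([1694, 822, 0]) cube([72, 72, 637]);
translate([741, 452, 685]) {
  cube([42, 17, 778]);
  translate([269, 0, 0]) cube([42, 17, 778]);
  translate([42, 0, 0]) cube([227, 17, 42]);
  translate([42, 0, 736]) cube([227, 17, 42]);
}
translate([755, -503, 0]) {
  translate([0, 0, 348]) cube([283, 293, 34]);
  translate([19, 19, 0]) cylinder(h = 348, r = 19);
  translate([264, 19, 0]) cylinder(h = 348, r = 19);
  translate([19, 274, 0]) cylinder(h = 348, r = 19);
  translate([264, 274, 0]) cylinder(h = 348, r = 19);
}
translate([755, 1131, 0]) {
  translate([0, 0, 348]) cube([283, 293, 34]);
  translate([19, 19, 0]) cylinder(h = 348, r = 19);
  translate([264, 19, 0]) cylinder(h = 348, r = 19);
  translate([19, 274, 0]) cylinder(h = 348, r = 19);
  translate([264, 274, 0]) cylinder(h = 348, r = 19);
}
translate([-493, 314, 0]) {
  translate([0, 0, 348]) cube([283, 293, 34]);
  translate([19, 19, 0]) cylinder(h = 348, r = 19);
  translate([264, 19, 0]) cylinder(h = 348, r = 19);
  translate([19, 274, 0]) cylinder(h = 348, r = 19);
  translate([264, 274, 0]) cylinder(h = 348, r = 19);
}
translate([2003, 314, 0]) {
  translate([0, 0, 348]) cube([283, 293, 34]);
  translate([19, 19, 0]) cylinder(h = 348, r = 19);
  translate([264, 19, 0]) cylinder(h = 348, r = 19);
  translate([19, 274, 0]) cylinder(h = 348, r = 19);
  translate([264, 274, 0]) cylinder(h = 348, r = 19);
}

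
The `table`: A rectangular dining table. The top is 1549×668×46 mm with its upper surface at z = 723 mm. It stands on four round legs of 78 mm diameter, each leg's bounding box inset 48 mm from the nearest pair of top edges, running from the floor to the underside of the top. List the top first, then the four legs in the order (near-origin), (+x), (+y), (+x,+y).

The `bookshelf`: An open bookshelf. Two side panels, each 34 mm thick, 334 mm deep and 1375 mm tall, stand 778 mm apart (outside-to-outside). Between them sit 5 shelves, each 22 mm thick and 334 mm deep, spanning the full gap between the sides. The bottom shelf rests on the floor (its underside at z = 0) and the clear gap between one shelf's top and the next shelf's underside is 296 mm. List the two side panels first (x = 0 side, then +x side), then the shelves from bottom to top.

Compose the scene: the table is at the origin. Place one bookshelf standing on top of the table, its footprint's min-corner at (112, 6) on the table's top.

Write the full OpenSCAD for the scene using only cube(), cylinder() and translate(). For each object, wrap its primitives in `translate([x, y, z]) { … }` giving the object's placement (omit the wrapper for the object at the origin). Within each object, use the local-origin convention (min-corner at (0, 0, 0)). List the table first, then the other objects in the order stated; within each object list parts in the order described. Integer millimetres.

translate([0, 0, 677]) cube([1549, 668, 46]);
translate([87, 87, 0]) cylinder(h = 677, r = 39);
translate([1462, 87, 0]) cylinder(h = 677, r = 39);
translate([87, 581, 0]) cylinder(h = 677, r = 39);
translate([1462, 581, 0]) cylinder(h = 677, r = 39);
translate([112, 6, 723]) {
  cube([34, 334, 1375]);
  translate([744, 0, 0]) cube([34, 334, 1375]);
  translate([34, 0, 0]) cube([710, 334, 22]);
  translate([34, 0, 318]) cube([710, 334, 22]);
  translate([34, 0, 636]) cube([710, 334, 22]);
  translate([34, 0, 954]) cube([710, 334, 22]);
  translate([34, 0, 1272]) cube([710, 334, 22]);
}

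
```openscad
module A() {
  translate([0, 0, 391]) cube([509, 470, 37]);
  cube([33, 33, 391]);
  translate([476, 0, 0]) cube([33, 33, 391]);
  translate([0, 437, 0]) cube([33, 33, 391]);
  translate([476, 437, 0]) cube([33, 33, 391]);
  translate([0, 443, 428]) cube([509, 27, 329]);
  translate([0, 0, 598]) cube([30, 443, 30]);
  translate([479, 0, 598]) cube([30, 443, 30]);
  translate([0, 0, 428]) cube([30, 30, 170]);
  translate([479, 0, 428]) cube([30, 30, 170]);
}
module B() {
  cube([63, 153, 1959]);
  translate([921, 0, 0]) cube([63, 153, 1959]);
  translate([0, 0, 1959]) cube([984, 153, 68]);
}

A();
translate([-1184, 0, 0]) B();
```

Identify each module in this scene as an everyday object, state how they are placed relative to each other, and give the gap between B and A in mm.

A is a chair. B is a door frame. The door frame is on the floor beside the chair on its −x side. The gap between the door frame and the chair is 200 mm.

The door frame's nearest face is 200 mm from the chair's −x face.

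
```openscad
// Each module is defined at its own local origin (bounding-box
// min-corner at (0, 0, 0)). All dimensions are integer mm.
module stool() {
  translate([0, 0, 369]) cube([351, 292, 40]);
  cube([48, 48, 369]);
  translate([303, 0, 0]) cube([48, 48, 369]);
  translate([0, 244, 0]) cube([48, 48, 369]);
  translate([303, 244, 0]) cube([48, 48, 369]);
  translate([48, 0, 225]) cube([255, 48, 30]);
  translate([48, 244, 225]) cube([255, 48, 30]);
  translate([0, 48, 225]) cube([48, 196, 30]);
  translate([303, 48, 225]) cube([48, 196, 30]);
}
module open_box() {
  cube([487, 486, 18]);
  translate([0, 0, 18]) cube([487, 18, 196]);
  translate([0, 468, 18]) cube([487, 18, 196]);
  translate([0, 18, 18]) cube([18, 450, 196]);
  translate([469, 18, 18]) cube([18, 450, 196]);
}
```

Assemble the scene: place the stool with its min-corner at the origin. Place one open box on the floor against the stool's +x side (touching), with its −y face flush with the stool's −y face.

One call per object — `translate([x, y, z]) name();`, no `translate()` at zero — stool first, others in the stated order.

stool();
translate([351, 0, 0]) open_box();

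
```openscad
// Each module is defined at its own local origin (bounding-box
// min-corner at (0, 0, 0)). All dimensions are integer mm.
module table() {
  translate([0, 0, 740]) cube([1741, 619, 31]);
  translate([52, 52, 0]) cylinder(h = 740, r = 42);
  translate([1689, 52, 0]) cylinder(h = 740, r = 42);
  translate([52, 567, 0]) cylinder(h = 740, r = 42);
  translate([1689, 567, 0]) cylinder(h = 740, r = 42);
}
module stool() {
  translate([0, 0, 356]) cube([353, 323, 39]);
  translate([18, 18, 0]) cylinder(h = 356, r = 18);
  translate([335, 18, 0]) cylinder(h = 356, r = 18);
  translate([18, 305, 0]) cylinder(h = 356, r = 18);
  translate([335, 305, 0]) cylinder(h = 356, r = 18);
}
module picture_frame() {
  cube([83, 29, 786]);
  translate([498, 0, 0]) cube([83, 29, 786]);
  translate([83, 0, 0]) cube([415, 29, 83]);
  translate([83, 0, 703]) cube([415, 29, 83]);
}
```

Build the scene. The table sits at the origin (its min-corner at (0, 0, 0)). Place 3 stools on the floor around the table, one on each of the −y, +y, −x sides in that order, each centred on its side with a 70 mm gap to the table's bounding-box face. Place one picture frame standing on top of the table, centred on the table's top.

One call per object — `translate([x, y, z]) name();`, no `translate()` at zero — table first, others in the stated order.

table();
translate([694, -393, 0]) stool();
translate([694, 689, 0]) stool();
translate([-423, 148, 0]) stool();
translate([580, 295, 771]) picture_frame();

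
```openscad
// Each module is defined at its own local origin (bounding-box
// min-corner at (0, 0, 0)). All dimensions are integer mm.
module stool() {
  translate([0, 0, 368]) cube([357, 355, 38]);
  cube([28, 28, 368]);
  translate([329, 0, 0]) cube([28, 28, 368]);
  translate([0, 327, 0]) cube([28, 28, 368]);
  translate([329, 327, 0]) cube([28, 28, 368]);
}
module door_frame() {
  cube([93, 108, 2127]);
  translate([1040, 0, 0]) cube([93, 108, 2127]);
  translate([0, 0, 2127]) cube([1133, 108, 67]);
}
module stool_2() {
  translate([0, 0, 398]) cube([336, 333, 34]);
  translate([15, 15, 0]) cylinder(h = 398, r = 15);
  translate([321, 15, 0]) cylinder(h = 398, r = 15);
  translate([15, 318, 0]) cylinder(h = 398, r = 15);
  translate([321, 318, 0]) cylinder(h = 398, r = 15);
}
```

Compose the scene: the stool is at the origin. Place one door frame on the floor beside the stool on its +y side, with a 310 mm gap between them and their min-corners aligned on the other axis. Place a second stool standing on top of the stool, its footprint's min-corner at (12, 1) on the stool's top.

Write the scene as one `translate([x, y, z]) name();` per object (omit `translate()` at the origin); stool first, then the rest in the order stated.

stool();
translate([0, 665, 0]) door_frame();
translate([12, 1, 406]) stool_2();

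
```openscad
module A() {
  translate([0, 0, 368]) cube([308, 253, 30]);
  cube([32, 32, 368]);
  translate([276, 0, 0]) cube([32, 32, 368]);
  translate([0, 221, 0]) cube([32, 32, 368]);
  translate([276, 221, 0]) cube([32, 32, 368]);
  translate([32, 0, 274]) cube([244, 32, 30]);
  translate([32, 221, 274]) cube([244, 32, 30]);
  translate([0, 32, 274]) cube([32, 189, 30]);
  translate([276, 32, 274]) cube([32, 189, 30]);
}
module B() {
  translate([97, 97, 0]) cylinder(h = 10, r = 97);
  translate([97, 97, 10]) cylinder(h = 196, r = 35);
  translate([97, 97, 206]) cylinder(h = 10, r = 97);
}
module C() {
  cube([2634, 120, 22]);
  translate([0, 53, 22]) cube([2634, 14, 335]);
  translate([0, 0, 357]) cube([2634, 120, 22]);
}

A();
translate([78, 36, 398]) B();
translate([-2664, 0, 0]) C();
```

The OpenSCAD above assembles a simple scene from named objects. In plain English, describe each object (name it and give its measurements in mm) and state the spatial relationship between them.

A is a four-legged stool. The seat is 308×253 mm, 30 mm thick, top at z = 398 mm. It stands on four square legs, each 32×32 mm in cross-section, from z = 0 to the seat underside, each flush with a corner of the seat. Four stretchers, 32 mm wide and 30 mm tall, connect adjacent legs with their undersides at z = 274 mm, each running between the inner faces of the legs it joins and aligned with the legs' outer faces on the other axis.

B is a spool: two coaxial disc flanges of radius 97 mm and thickness 10 mm, joined by a core cylinder of radius 35 mm and height 196 mm. The lower flange rests on z = 0 and the three cylinders share a vertical axis.

C is an I-beam lying along x, 2634 mm long. Overall section height 379 mm. Two flanges 120 mm wide (y) and 22 mm thick, one on the floor and one at the top; a web 14 mm thick runs between them, centred on the flange width.

The spool is on top of the stool. The I-beam is on the floor beside the stool on its −x side.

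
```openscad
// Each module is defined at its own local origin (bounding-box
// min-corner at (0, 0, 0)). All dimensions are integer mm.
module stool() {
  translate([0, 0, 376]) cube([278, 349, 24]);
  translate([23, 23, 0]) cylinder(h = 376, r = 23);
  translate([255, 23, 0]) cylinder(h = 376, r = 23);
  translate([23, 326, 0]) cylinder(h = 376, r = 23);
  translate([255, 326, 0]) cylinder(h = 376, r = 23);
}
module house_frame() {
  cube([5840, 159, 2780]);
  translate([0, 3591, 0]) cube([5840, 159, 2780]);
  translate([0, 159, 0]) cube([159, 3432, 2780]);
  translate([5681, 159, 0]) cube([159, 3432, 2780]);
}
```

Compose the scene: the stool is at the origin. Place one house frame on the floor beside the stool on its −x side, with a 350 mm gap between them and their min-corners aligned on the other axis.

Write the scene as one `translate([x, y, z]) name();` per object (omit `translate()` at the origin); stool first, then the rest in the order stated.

stool();
translate([-6190, 0, 0]) house_frame();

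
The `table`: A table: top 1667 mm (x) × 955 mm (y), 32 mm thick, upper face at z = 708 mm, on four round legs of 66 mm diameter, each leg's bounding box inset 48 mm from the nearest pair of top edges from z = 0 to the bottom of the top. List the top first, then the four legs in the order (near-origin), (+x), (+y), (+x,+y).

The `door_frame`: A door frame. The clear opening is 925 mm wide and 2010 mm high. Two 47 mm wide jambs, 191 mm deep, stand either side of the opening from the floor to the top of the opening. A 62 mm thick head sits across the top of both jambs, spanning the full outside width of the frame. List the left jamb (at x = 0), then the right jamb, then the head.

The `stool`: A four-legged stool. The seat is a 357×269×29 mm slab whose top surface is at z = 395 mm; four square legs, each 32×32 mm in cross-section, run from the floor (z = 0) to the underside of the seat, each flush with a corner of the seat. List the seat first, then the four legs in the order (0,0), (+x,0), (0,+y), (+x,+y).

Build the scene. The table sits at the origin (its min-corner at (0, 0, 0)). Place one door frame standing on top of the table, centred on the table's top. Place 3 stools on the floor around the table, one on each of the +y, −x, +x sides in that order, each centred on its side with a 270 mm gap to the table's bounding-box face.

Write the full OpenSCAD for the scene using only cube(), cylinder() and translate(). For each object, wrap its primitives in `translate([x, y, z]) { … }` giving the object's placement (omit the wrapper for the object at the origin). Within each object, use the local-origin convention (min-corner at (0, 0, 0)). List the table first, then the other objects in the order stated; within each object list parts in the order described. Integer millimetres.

translate([0, 0, 676]) cube([1667, 955, 32]);
translate([81, 81, 0]) cylinder(h = 676, r = 33);
translate([1586, 81, 0]) cylinder(h = 676, r = 33);
translate([81, 874, 0]) cylinder(h = 676, r = 33);
translate([1586, 874, 0]) cylinder(h = 676, r = 33);
translate([324, 382, 708]) {
  cube([47, 191, 2010]);
  translate([972, 0, 0]) cube([47, 191, 2010]);
  translate([0, 0, 2010]) cube([1019, 191, 62]);
}
translate([655, 1225, 0]) {
  translate([0, 0, 366]) cube([357, 269, 29]);
  cube([32, 32, 366]);
  translate([325, 0, 0]) cube([32, 32, 366]);
  translate([0, 237, 0]) cube([32, 32, 366]);
  translate([325, 237, 0]) cube([32, 32, 366]);
}
translate([-627, 343, 0]) {
  translate([0, 0, 366]) cube([357, 269, 29]);
  cube([32, 32, 366]);
  translate([325, 0, 0]) cube([32, 32, 366]);
  translate([0, 237, 0]) cube([32, 32, 366]);
  translate([325, 237, 0]) cube([32, 32, 366]);
}
translate([1937, 343, 0]) {
  translate([0, 0, 366]) cube([357, 269, 29]);
  cube([32, 32, 366]);
  translate([325, 0, 0]) cube([32, 32, 366]);
  translate([0, 237, 0]) cube([32, 32, 366]);
  translate([325, 237, 0]) cube([32, 32, 366]);
}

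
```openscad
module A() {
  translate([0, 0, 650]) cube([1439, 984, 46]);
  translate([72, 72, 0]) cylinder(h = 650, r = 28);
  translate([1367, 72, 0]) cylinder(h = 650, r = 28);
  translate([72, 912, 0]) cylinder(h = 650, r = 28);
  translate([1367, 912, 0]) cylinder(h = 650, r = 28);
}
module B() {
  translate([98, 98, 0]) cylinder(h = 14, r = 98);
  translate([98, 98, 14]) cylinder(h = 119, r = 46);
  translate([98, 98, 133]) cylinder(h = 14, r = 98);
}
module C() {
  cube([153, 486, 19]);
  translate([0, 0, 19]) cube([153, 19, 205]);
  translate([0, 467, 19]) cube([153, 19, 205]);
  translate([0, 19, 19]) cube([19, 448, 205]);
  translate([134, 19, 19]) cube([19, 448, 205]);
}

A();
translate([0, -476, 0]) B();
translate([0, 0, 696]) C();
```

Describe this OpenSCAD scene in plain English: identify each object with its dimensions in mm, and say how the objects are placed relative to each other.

A is a table: top 1439 mm (x) × 984 mm (y), 46 mm thick, upper face at z = 696 mm, on four round legs of 56 mm diameter, each leg's bounding box inset 44 mm from the nearest pair of top edges, running from z = 0 to the bottom of the top.

B is a spool: two coaxial disc flanges of radius 98 mm and thickness 14 mm, joined by a core cylinder of radius 46 mm and height 119 mm. The lower flange rests on z = 0 and the three cylinders share a vertical axis.

C is an open-topped rectangular box: outside dimensions 153×486×224 mm, with a uniform wall and base thickness of 19 mm. The base is a full 153×486 slab on the floor; four walls sit on top of the base. The front and back walls (the −y and +y sides) span the full width; the two side walls fit between them.

The spool is on the floor beside the table on its −y side. The open box is on top of the table.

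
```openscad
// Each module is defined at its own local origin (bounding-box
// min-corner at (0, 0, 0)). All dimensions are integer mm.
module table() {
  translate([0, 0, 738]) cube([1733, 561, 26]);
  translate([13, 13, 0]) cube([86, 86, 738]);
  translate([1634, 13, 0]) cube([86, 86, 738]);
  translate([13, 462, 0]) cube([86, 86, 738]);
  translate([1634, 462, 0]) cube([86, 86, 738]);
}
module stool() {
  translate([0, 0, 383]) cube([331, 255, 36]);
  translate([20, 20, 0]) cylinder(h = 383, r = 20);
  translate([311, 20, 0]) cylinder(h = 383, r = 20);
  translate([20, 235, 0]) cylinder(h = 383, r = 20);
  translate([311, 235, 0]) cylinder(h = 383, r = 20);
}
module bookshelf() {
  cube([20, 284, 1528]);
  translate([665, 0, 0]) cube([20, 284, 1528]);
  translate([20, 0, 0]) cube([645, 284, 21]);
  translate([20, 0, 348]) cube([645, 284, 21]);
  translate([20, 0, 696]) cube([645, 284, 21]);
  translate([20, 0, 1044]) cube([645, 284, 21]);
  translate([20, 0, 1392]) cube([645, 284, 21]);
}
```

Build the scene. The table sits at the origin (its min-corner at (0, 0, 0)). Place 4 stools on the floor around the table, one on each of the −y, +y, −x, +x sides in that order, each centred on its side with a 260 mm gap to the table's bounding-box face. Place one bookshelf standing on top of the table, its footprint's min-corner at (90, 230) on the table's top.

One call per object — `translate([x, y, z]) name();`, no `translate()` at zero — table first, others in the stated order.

table();
translate([701, -515, 0]) stool();
translate([701, 821, 0]) stool();
translate([-591, 153, 0]) stool();
translate([1993, 153, 0]) stool();
translate([90, 230, 764]) bookshelf();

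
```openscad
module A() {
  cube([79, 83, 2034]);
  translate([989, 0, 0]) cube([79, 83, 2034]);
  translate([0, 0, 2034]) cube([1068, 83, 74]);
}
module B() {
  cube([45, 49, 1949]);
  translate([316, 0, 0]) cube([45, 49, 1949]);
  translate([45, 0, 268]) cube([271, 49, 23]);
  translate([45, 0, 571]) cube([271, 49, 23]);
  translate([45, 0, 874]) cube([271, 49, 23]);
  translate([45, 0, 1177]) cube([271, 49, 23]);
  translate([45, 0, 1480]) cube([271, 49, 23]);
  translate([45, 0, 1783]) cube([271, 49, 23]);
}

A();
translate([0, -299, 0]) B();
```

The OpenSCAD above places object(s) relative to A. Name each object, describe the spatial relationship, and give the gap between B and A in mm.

The ladder's nearest face is 250 mm from the door frame's −y face.

A is a door frame. B is a ladder. The ladder is on the floor beside the door frame on its −y side. The gap between the ladder and the door frame is 250 mm.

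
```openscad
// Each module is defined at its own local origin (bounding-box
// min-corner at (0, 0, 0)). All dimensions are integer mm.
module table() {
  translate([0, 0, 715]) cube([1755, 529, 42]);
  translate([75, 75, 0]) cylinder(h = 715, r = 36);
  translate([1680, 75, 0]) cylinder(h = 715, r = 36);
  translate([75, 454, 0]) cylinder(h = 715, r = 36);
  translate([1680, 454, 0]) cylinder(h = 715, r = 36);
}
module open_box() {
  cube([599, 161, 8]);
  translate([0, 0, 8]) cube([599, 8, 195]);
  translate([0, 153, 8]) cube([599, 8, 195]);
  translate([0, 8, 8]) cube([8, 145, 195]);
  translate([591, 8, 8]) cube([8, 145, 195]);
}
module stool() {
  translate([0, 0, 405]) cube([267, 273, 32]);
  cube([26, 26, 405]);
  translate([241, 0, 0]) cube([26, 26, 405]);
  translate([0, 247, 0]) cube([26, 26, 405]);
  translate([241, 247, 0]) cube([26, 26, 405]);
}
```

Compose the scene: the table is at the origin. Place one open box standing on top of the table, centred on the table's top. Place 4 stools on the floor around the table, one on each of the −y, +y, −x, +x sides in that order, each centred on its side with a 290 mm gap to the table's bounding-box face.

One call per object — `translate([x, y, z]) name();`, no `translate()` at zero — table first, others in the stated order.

table();
translate([578, 184, 757]) open_box();
translate([744, -563, 0]) stool();
translate([744, 819, 0]) stool();
translate([-557, 128, 0]) stool();
translate([2045, 128, 0]) stool();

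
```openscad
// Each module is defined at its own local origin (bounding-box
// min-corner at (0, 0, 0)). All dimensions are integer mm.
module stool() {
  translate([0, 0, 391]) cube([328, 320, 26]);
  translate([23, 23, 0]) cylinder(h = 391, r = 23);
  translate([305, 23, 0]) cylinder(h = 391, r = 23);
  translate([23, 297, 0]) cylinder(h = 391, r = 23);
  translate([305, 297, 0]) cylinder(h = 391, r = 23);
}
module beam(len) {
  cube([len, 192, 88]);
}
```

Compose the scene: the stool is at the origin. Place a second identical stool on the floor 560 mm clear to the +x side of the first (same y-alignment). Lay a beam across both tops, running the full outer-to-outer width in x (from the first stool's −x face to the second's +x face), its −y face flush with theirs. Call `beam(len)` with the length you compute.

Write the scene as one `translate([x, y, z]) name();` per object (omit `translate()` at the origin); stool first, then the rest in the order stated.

stool();
translate([888, 0, 0]) stool();
translate([0, 0, 417]) beam(1216);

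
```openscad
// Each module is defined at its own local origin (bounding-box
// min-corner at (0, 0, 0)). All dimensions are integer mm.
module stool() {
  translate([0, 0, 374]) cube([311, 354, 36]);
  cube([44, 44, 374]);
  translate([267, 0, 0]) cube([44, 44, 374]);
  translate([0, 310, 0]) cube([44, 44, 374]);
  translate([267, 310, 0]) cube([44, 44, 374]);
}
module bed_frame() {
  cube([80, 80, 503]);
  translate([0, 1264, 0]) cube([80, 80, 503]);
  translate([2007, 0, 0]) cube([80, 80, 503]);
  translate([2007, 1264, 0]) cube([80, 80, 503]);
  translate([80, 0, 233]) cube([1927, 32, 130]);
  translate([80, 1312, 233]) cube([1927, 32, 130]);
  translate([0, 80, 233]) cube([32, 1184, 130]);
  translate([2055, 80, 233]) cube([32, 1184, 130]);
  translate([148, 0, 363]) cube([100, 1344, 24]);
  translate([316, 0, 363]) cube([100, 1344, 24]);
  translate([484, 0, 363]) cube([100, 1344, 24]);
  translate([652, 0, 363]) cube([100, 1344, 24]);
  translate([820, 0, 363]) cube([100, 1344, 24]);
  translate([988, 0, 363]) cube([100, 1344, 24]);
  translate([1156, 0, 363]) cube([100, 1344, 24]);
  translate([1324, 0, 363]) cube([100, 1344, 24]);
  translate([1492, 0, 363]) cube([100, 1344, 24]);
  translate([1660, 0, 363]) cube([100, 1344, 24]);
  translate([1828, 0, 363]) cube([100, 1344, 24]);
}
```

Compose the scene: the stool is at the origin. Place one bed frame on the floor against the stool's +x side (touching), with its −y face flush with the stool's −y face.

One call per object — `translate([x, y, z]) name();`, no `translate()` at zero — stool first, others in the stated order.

stool();
translate([311, 0, 0]) bed_frame();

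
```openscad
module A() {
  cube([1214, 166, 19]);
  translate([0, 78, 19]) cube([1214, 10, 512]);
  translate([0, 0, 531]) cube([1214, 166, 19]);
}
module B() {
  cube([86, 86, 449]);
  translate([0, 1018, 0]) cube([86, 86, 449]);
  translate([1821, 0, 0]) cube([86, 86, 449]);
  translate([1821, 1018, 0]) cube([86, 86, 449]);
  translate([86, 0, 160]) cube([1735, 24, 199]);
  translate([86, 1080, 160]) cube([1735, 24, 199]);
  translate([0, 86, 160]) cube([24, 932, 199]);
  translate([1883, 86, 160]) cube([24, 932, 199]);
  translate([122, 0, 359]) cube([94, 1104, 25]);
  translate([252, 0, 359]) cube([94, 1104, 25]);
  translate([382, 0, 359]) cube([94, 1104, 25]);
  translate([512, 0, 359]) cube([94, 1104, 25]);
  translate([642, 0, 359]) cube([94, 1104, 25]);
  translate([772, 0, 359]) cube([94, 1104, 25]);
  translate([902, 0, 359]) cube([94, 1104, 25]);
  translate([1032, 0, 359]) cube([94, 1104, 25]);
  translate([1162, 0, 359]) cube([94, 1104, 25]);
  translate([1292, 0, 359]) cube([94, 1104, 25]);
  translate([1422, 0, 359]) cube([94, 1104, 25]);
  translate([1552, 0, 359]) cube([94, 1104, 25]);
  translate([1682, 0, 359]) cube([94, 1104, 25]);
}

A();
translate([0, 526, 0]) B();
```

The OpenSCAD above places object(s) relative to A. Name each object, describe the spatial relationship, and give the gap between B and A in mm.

The bed frame's nearest face is 360 mm from the I-beam's +y face.

A is an I-beam. B is a bed frame. The bed frame is on the floor beside the I-beam on its +y side. The gap between the bed frame and the I-beam is 360 mm.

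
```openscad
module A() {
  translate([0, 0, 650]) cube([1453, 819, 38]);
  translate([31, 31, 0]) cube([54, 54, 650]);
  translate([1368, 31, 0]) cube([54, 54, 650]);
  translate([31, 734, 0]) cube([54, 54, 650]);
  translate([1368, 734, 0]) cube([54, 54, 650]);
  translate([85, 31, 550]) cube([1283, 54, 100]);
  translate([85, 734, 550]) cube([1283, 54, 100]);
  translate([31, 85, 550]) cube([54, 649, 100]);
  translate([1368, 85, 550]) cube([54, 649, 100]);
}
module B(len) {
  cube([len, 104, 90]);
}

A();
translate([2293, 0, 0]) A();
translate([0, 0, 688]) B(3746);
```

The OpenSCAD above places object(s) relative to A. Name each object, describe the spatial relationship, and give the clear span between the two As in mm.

Second table starts at x = 2293; first ends at x = 1453; clear span = 2293 − 1453 = 840 mm.

A is a table. B is a beam. A beam spans the tops of two tables. The clear span between the two tables is 840 mm.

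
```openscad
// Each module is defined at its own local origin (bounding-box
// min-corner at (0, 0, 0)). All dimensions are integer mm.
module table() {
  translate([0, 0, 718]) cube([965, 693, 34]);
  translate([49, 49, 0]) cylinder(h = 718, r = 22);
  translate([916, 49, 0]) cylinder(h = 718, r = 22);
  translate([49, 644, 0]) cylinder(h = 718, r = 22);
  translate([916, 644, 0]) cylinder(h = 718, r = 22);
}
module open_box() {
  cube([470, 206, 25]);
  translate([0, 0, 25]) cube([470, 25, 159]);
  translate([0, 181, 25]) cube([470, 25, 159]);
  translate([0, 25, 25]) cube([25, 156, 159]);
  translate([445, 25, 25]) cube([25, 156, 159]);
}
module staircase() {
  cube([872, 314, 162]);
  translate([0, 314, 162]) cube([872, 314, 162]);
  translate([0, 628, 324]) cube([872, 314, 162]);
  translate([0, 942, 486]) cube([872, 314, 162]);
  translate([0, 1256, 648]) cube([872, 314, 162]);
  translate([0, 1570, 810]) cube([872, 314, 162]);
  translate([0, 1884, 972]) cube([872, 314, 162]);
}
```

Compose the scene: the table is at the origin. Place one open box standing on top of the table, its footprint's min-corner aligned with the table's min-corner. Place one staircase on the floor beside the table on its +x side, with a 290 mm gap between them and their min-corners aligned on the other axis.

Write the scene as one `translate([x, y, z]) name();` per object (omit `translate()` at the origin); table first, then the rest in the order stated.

table();
translate([0, 0, 752]) open_box();
translate([1255, 0, 0]) staircase();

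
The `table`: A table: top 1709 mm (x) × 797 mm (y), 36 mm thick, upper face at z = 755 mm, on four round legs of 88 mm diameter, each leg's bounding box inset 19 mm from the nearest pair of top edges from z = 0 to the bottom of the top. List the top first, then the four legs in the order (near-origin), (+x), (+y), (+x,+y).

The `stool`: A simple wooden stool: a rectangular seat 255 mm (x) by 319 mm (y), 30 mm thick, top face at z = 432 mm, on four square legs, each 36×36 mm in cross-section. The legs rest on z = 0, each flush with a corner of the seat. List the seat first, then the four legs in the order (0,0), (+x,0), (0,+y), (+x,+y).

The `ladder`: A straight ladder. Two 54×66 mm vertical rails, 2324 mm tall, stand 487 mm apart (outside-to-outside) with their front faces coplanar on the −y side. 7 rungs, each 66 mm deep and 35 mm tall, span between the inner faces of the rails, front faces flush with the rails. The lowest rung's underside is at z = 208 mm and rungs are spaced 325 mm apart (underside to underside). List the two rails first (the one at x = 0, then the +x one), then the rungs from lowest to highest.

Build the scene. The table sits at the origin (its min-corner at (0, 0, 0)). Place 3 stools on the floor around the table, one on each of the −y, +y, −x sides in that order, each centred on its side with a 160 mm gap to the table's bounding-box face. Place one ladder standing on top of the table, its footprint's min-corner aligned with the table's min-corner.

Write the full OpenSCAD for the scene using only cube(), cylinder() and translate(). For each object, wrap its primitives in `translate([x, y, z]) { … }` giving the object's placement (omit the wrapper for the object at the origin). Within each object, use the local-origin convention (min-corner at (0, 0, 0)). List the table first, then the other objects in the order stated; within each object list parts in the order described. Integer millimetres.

translate([0, 0, 719]) cube([1709, 797, 36]);
translate([63, 63, 0]) cylinder(h = 719, r = 44);
translate([1646, 63, 0]) cylinder(h = 719, r = 44);
translate([63, 734, 0]) cylinder(h = 719, r = 44);
translate([1646, 734, 0]) cylinder(h = 719, r = 44);
translate([727, -479, 0]) {
  translate([0, 0, 402]) cube([255, 319, 30]);
  cube([36, 36, 402]);
  translate([219, 0, 0]) cube([36, 36, 402]);
  translate([0, 283, 0]) cube([36, 36, 402]);
  translate([219, 283, 0]) cube([36, 36, 402]);
}
translate([727, 957, 0]) {
  translate([0, 0, 402]) cube([255, 319, 30]);
  cube([36, 36, 402]);
  translate([219, 0, 0]) cube([36, 36, 402]);
  translate([0, 283, 0]) cube([36, 36, 402]);
  translate([219, 283, 0]) cube([36, 36, 402]);
}
translate([-415, 239, 0]) {
  translate([0, 0, 402]) cube([255, 319, 30]);
  cube([36, 36, 402]);
  translate([219, 0, 0]) cube([36, 36, 402]);
  translate([0, 283, 0]) cube([36, 36, 402]);
  translate([219, 283, 0]) cube([36, 36, 402]);
}
translate([0, 0, 755]) {
  cube([54, 66, 2324]);
  translate([433, 0, 0]) cube([54, 66, 2324]);
  translate([54, 0, 208]) cube([379, 66, 35]);
  translate([54, 0, 533]) cube([379, 66, 35]);
  translate([54, 0, 858]) cube([379, 66, 35]);
  translate([54, 0, 1183]) cube([379, 66, 35]);
  translate([54, 0, 1508]) cube([379, 66, 35]);
  translate([54, 0, 1833]) cube([379, 66, 35]);
  translate([54, 0, 2158]) cube([379, 66, 35]);
}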